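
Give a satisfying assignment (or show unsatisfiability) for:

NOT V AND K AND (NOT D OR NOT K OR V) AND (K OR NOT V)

Unit clause (NOT V) forces V = False.
Unit clause (K) forces K = True.
In (NOT D OR NOT K OR V) only NOT D is left, so D = False.
All clauses satisfied.

D = False; V = False; K = True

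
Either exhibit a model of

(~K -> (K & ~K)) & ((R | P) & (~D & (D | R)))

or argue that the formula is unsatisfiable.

D=F, R=T, K=T, P=T

  ~K -> (K & ~K) = True
    ~K = False
    K & ~K = False
      ~K = False
  (R | P) & (~D & (D | R)) = True
    R | P = True
    ~D & (D | R) = True
      ~D = True
      D | R = True
Both conjuncts True, so the formula holds.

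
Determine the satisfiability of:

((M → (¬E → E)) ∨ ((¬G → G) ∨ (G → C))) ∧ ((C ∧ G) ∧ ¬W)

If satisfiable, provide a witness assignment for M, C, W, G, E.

M = True; C = True; W = False; G = True; E = False

  (M → (¬E → E)) ∨ ((¬G → G) ∨ (G → C)) = True
    M → (¬E → E) = False
      ¬E → E = False
        ¬E = True
    (¬G → G) ∨ (G → C) = True
      ¬G → G = True
        ¬G = False
      G → C = True
  (C ∧ G) ∧ ¬W = True
    C ∧ G = True
    ¬W = True
Both conjuncts True, so the formula holds.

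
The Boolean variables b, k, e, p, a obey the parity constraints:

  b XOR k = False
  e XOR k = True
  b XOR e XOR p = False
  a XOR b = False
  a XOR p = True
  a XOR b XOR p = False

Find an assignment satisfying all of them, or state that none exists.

Adding constraints 1, 2, 3, 4, 6 mod 2: every variable appears an even number of times on the left, so the left side is 0.
But the right sides sum to 1 (mod 2). 0 ≠ 1 — the system is inconsistent.

The formula is unsatisfiable.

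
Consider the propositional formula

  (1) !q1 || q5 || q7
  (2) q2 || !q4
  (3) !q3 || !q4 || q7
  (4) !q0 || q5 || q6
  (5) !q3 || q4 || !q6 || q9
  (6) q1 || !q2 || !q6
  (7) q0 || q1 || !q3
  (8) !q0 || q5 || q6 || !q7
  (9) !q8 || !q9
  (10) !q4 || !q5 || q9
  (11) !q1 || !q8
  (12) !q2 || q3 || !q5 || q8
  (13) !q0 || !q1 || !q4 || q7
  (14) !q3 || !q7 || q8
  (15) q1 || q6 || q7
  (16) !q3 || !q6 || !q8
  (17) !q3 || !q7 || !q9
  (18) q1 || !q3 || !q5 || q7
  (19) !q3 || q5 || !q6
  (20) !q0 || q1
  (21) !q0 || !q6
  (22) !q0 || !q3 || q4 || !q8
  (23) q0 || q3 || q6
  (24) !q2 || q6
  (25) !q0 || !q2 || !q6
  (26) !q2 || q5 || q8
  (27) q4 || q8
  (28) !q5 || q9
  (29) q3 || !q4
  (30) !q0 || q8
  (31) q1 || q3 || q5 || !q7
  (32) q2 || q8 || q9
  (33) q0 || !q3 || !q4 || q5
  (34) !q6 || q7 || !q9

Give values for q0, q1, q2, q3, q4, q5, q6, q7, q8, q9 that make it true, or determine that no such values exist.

Set q0 = False.
Set q1 = False.
  then (q0 || q1 || !q3) forces q3 = False.
  then (q0 || q3 || q6) forces q6 = True.
  then (q3 || !q4) forces q4 = False.
  then (q1 || !q2 || !q6) forces q2 = False.
  then (q4 || q8) forces q8 = True.
  then (!q8 || !q9) forces q9 = False.
  then (!q5 || q9) forces q5 = False.
  then (q1 || q3 || q5 || !q7) forces q7 = False.
All clauses satisfied.

q0: False, q1: False, q2: False, q3: False, q4: False, q5: False, q6: True, q7: False, q8: True, q9: False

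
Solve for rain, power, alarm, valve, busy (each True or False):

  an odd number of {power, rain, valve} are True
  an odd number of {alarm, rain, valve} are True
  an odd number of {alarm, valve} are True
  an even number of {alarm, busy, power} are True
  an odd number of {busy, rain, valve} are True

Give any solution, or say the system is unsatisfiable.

rain: False, power: False, alarm: False, valve: True, busy: False

{power, rain, valve}: 1 true → odd ✓
{alarm, rain, valve}: 1 true → odd ✓
{alarm, valve}: 1 true → odd ✓
{alarm, busy, power}: 0 true → even ✓
{busy, rain, valve}: 1 true → odd ✓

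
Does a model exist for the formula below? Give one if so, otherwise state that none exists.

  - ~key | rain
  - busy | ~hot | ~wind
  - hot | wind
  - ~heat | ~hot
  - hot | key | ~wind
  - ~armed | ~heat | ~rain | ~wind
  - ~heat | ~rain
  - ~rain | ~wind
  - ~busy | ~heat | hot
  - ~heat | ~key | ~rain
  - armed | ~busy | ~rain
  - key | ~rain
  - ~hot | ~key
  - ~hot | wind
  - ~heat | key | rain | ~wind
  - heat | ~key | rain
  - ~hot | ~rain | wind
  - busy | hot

Try hot = False:
  (hot | wind) forces wind = True.
  (hot | key | ~wind) forces key = True.
  (~key | rain) forces rain = True.
  clause (~rain | ~wind) is falsified — backtrack.
So hot = True.
  then (~heat | ~hot) forces heat = False.
  then (~hot | ~key) forces key = False.
  then (~hot | wind) forces wind = True.
  then (busy | ~hot | ~wind) forces busy = True.
  then (~rain | ~wind) forces rain = False.
Set armed = False.
All clauses satisfied.

hot=T; key=F; armed=F; heat=F; rain=F; busy=T; wind=T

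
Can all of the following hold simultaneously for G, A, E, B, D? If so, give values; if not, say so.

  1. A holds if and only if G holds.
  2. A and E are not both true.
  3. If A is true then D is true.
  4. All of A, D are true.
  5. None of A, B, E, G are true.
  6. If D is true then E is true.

UNSATISFIABLE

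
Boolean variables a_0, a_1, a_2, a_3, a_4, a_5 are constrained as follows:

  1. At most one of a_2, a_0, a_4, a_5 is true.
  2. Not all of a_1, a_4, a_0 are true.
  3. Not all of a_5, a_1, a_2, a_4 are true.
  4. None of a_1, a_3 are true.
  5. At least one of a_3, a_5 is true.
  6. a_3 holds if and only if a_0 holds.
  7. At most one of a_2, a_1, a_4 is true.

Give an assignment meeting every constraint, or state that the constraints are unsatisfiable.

a_0 = False; a_1 = False; a_2 = False; a_3 = False; a_4 = False; a_5 = True

  (1) {a_2, a_0, a_4, a_5}: 1 true — at most one ✓
  (2) {a_1, a_4, a_0}: 0/3 true — not all ✓
  (3) {a_5, a_1, a_2, a_4}: 1/4 true — not all ✓
  (4) {a_1, a_3}: 0 true — none ✓
  (5) {a_3, a_5}: 1 true — at least one ✓
  (6) a_3=F, a_0=F — same ✓
  (7) {a_2, a_1, a_4}: 0 true — at most one ✓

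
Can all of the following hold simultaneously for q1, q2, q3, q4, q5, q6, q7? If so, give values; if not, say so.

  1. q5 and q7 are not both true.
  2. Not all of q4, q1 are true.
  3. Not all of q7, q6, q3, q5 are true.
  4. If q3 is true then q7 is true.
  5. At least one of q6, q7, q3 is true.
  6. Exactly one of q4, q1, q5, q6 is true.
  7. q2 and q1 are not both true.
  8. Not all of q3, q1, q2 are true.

q1 = False, q2 = True, q3 = False, q4 = False, q5 = False, q6 = True, q7 = False

  (1) q5=F, q7=F — not both ✓
  (2) {q4, q1}: 0/2 true — not all ✓
  (3) {q7, q6, q3, q5}: 1/4 true — not all ✓
  (4) q3=F ⇒ q7: vacuous ✓
  (5) {q6, q7, q3}: 1 true — at least one ✓
  (6) {q4, q1, q5, q6}: 1 true — exactly one ✓
  (7) q2=T, q1=F — not both ✓
  (8) {q3, q1, q2}: 1/3 true — not all ✓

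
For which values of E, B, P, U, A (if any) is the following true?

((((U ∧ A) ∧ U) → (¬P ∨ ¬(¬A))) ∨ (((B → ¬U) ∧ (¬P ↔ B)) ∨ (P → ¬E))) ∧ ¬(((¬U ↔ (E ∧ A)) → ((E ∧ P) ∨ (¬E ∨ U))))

E: True, B: True, P: False, U: False, A: True

  (((U ∧ A) ∧ U) → (¬P ∨ ¬(¬A))) ∨ (((B → ¬U) ∧ (¬P ↔ B)) ∨ (P → ¬E)) = True
    ((U ∧ A) ∧ U) → (¬P ∨ ¬(¬A)) = True
      (U ∧ A) ∧ U = False
        U ∧ A = False
      ¬P ∨ ¬(¬A) = True
        ¬P = True
        ¬(¬A) = True
          ¬A = False
    ((B → ¬U) ∧ (¬P ↔ B)) ∨ (P → ¬E) = True
      (B → ¬U) ∧ (¬P ↔ B) = True
        B → ¬U = True
          ¬U = True
        ¬P ↔ B = True
          ¬P = True
      P → ¬E = True
        ¬E = False
  ¬(((¬U ↔ (E ∧ A)) → ((E ∧ P) ∨ (¬E ∨ U)))) = True
    (¬U ↔ (E ∧ A)) → ((E ∧ P) ∨ (¬E ∨ U)) = False
      ¬U ↔ (E ∧ A) = True
        ¬U = True
        E ∧ A = True
      (E ∧ P) ∨ (¬E ∨ U) = False
        E ∧ P = False
        ¬E ∨ U = False
          ¬E = False
Both conjuncts True, so the formula holds.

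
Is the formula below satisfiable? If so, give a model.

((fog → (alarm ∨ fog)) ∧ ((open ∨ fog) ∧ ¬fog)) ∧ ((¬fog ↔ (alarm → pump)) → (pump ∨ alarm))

alarm = True, pump = True, fog = False, open = True

  (fog → (alarm ∨ fog)) ∧ ((open ∨ fog) ∧ ¬fog) = True
    fog → (alarm ∨ fog) = True
      alarm ∨ fog = True
    (open ∨ fog) ∧ ¬fog = True
      open ∨ fog = True
      ¬fog = True
  (¬fog ↔ (alarm → pump)) → (pump ∨ alarm) = True
    ¬fog ↔ (alarm → pump) = True
      ¬fog = True
      alarm → pump = True
    pump ∨ alarm = True
Both conjuncts True, so the formula holds.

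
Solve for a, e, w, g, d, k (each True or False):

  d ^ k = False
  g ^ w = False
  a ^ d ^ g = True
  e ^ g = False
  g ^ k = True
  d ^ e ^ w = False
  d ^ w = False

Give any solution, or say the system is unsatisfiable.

Unsatisfiable — no assignment works.

Adding constraints 1, 2, 5, 7 mod 2: every variable appears an even number of times on the left, so the left side is 0.
But the right sides sum to 1 (mod 2). 0 ≠ 1 — the system is inconsistent.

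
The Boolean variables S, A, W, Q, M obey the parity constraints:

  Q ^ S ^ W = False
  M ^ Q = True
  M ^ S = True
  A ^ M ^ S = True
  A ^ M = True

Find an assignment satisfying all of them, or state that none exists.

S: False, A: False, W: False, Q: False, M: True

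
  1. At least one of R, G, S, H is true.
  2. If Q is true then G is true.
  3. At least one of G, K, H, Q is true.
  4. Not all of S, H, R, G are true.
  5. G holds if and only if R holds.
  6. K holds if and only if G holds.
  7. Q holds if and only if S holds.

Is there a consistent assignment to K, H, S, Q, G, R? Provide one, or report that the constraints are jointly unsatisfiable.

K=T, H=F, S=F, Q=F, G=T, R=T

  (1) {R, G, S, H}: 2 true — at least one ✓
  (2) Q=F ⇒ G: vacuous ✓
  (3) {G, K, H, Q}: 2 true — at least one ✓
  (4) {S, H, R, G}: 2/4 true — not all ✓
  (5) G=T, R=T — same ✓
  (6) K=T, G=T — same ✓
  (7) Q=F, S=F — same ✓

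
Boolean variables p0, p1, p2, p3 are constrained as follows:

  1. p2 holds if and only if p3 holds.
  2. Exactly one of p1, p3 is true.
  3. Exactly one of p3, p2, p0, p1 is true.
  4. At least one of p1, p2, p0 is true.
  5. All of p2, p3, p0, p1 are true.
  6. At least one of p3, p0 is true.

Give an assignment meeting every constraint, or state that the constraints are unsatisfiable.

The formula is unsatisfiable.

Case p2 = True:
  (1) with p2=T forces p3 = True.
  Constraint (3) is violated (p3=T, p2=T) — contradiction.
Case p2 = False:
  Constraint (5) is violated (p2=F) — contradiction.
Both cases fail — unsatisfiable.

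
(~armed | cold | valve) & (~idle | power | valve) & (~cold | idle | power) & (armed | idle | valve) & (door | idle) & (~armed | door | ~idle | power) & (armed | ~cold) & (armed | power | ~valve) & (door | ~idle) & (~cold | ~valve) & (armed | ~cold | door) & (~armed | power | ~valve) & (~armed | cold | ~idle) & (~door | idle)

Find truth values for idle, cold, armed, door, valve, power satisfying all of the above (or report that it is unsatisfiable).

Try idle = False:
  (door | idle) forces door = True.
  clause (~door | idle) is falsified — backtrack.
So idle = True.
  then (door | ~idle) forces door = True.
Set cold = True.
  then (armed | ~cold) forces armed = True.
  then (~cold | ~valve) forces valve = False.
  then (~idle | power | valve) forces power = True.
All clauses satisfied.

idle = True, cold = True, armed = True, door = True, valve = False, power = True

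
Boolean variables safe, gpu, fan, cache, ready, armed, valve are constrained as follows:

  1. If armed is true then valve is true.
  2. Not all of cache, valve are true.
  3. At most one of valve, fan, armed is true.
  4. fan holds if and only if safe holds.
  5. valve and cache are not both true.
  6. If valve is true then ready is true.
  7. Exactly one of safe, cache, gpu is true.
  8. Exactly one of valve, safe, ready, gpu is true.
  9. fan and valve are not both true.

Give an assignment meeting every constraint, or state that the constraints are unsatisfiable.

safe: False, gpu: True, fan: False, cache: False, ready: False, armed: False, valve: False

  (1) armed=F ⇒ valve: vacuous ✓
  (2) {cache, valve}: 0/2 true — not all ✓
  (3) {valve, fan, armed}: 0 true — at most one ✓
  (4) fan=F, safe=F — same ✓
  (5) valve=F, cache=F — not both ✓
  (6) valve=F ⇒ ready: vacuous ✓
  (7) {safe, cache, gpu}: 1 true — exactly one ✓
  (8) {valve, safe, ready, gpu}: 1 true — exactly one ✓
  (9) fan=F, valve=F — not both ✓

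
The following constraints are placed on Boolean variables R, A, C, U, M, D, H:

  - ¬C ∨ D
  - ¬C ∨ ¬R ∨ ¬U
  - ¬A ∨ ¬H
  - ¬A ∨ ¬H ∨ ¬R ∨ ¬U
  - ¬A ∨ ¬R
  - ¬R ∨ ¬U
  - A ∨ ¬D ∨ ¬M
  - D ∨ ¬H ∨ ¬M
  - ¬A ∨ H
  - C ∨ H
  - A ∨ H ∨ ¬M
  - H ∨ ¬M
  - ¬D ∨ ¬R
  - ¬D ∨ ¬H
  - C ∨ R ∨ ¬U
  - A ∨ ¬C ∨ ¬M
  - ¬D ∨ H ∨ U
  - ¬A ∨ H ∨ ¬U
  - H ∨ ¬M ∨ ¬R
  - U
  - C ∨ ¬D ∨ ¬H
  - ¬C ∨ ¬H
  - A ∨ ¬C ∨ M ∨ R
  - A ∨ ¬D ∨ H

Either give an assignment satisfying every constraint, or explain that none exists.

The formula is unsatisfiable.

Case U = True:
  (¬R ∨ ¬U) forces R = False.
  (C ∨ R ∨ ¬U) forces C = True.
  (¬C ∨ D) forces D = True.
  (¬D ∨ ¬H) forces H = False.
  (¬A ∨ H) forces A = False.
  Clause (A ∨ ¬D ∨ H) is falsified — contradiction.
Case U = False:
  Clause (U) is falsified — contradiction.
Both cases fail, so the formula is unsatisfiable.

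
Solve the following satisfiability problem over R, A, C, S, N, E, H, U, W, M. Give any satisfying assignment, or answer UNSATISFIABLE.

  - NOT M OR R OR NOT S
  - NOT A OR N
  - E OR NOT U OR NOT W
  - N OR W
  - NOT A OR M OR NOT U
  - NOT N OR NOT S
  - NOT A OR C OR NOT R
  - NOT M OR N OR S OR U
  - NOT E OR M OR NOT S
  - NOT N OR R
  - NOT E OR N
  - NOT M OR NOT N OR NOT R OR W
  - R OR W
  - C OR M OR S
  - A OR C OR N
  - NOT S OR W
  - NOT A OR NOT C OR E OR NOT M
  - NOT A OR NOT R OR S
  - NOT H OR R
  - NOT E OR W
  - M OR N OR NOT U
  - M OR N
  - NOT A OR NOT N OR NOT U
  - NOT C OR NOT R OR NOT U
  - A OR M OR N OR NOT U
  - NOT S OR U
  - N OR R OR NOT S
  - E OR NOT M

Set R = True.
Try A = True:
  (NOT A OR N) forces N = True.
  (NOT N OR NOT S) forces S = False.
  clause (NOT A OR NOT R OR S) is falsified — backtrack.
So A = False.
Set C = False.
  then (A OR C OR N) forces N = True.
  then (NOT N OR NOT S) forces S = False.
  then (C OR M OR S) forces M = True.
  then (E OR NOT M) forces E = True.
  then (NOT M OR NOT N OR NOT R OR W) forces W = True.
Set H = False.
Set U = True.
All clauses satisfied.

R = True; A = False; C = False; S = False; N = True; E = True; H = False; U = True; W = True; M = True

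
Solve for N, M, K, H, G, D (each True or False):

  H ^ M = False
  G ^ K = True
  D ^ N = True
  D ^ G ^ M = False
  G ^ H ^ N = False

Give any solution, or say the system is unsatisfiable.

The formula is unsatisfiable.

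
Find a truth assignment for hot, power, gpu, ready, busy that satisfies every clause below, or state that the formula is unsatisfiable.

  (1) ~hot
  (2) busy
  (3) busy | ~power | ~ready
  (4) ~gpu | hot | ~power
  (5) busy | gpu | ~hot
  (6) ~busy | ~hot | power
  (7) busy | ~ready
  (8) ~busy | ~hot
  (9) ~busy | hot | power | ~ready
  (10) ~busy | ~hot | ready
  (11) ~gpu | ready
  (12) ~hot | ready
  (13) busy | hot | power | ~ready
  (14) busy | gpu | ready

Unit clause (~hot) forces hot = False.
Unit clause (busy) forces busy = True.
Set power = True.
  then (~gpu | hot | ~power) forces gpu = False.
Set ready = False.
All clauses satisfied.

hot = False, power = True, gpu = False, ready = False, busy = True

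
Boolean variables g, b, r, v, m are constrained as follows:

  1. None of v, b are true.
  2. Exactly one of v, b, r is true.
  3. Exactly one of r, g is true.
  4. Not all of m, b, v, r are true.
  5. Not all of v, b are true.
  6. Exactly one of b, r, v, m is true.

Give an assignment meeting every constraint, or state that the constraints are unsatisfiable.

g=F; b=F; r=T; v=F; m=F

  (1) {v, b}: 0 true — none ✓
  (2) {v, b, r}: 1 true — exactly one ✓
  (3) {r, g}: 1 true — exactly one ✓
  (4) {m, b, v, r}: 1/4 true — not all ✓
  (5) {v, b}: 0/2 true — not all ✓
  (6) {b, r, v, m}: 1 true — exactly one ✓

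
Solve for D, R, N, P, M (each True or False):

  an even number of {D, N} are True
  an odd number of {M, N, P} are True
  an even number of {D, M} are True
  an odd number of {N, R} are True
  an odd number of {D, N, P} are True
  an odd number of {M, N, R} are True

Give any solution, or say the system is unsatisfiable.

D: False, R: True, N: False, P: True, M: False

{D, N}: 0 true → even ✓
{M, N, P}: 1 true → odd ✓
{D, M}: 0 true → even ✓
{N, R}: 1 true → odd ✓
{D, N, P}: 1 true → odd ✓
{M, N, R}: 1 true → odd ✓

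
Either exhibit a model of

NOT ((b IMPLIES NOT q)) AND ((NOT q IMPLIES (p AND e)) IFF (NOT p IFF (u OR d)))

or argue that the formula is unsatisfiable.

u=T, d=T, b=T, q=T, p=F, e=T

  NOT ((b IMPLIES NOT q)) = True
    b IMPLIES NOT q = False
      NOT q = False
  (NOT q IMPLIES (p AND e)) IFF (NOT p IFF (u OR d)) = True
    NOT q IMPLIES (p AND e) = True
      NOT q = False
      p AND e = False
    NOT p IFF (u OR d) = True
      NOT p = True
      u OR d = True
Both conjuncts True, so the formula holds.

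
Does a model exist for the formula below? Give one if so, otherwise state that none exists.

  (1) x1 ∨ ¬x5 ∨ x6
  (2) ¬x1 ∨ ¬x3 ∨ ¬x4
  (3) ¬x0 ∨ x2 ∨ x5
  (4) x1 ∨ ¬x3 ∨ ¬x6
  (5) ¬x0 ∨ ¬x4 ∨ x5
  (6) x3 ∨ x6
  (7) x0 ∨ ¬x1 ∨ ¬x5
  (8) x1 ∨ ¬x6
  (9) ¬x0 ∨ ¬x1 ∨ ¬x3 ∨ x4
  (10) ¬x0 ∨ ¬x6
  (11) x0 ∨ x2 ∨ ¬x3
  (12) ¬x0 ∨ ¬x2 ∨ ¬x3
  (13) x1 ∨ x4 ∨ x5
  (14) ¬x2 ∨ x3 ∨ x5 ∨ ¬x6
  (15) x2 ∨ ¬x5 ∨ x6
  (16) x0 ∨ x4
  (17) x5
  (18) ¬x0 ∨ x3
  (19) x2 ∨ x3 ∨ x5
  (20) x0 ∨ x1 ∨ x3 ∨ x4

Unsatisfiable — no assignment works.

Case x1 = True:
  (x5) forces x5 = True.
  (x0 ∨ ¬x1 ∨ ¬x5) forces x0 = True.
  (¬x0 ∨ ¬x6) forces x6 = False.
  (x3 ∨ x6) forces x3 = True.
  (¬x1 ∨ ¬x3 ∨ ¬x4) forces x4 = False.
  Clause (¬x0 ∨ ¬x1 ∨ ¬x3 ∨ x4) is falsified — contradiction.
Case x1 = False:
  (x1 ∨ ¬x6) forces x6 = False.
  (x1 ∨ ¬x5 ∨ x6) forces x5 = False.
  Clause (x5) is falsified — contradiction.
Both cases fail, so the formula is unsatisfiable.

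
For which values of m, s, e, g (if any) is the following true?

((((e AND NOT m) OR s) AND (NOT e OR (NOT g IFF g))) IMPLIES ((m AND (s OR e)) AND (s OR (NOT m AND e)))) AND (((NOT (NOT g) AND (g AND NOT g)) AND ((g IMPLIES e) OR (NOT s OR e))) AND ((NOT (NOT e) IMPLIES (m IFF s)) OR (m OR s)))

No satisfying assignment exists.

Case g = True: the conjunct NOT g is False.
Case g = False: the conjunct NOT (NOT g) becomes NOT (NOT False) = False.
Both cases fail — unsatisfiable.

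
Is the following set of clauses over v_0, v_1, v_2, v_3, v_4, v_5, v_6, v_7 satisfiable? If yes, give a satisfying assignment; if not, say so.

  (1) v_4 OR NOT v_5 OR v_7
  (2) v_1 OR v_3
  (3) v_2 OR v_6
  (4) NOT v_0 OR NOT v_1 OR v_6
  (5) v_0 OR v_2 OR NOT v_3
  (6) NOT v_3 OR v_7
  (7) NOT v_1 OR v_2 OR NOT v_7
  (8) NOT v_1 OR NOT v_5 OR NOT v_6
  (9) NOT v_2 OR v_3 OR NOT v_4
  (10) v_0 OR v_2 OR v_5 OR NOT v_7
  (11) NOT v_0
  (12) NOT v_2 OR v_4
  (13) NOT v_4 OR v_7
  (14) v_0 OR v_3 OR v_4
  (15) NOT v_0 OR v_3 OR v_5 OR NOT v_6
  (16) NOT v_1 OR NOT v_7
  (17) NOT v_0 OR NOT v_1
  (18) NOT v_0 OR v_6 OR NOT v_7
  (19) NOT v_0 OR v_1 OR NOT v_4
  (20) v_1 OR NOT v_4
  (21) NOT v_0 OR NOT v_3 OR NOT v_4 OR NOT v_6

Case v_4 = True:
  (NOT v_0) forces v_0 = False.
  (NOT v_4 OR v_7) forces v_7 = True.
  (NOT v_1 OR NOT v_7) forces v_1 = False.
  Clause (v_1 OR NOT v_4) is falsified — contradiction.
Case v_4 = False:
  (NOT v_0) forces v_0 = False.
  (NOT v_2 OR v_4) forces v_2 = False.
  (v_2 OR v_6) forces v_6 = True.
  (v_0 OR v_2 OR NOT v_3) forces v_3 = False.
  Clause (v_0 OR v_3 OR v_4) is falsified — contradiction.
Both cases fail, so the formula is unsatisfiable.

UNSATISFIABLE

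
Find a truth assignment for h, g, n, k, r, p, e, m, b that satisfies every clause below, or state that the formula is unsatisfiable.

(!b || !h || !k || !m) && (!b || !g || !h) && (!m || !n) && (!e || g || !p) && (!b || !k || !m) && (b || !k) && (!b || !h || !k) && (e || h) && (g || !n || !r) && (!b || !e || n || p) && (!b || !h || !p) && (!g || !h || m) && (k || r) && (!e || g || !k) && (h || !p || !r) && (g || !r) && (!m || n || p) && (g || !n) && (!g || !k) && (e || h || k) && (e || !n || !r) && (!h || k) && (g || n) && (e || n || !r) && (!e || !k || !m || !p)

Try h = True:
  (!h || k) forces k = True.
  (b || !k) forces b = True.
  clause (!b || !h || !k) is falsified — backtrack.
So h = False.
  then (e || h) forces e = True.
Try g = False:
  (!e || g || !p) forces p = False.
  (!e || g || !k) forces k = False.
  (k || r) forces r = True.
  clause (g || !r) is falsified — backtrack.
So g = True.
  then (!g || !k) forces k = False.
  then (k || r) forces r = True.
  then (h || !p || !r) forces p = False.
Set n = True.
  then (!m || !n) forces m = False.
Set b = True.
All clauses satisfied.

h = False, g = True, n = True, k = False, r = True, p = False, e = True, m = False, b = True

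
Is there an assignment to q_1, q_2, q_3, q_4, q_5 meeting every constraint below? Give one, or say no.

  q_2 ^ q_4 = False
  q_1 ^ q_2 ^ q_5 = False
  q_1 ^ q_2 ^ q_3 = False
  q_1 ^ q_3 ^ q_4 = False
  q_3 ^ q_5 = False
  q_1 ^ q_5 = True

q_1: True; q_2: True; q_3: False; q_4: True; q_5: False

q_2 ^ q_4 = T ^ T = False ✓
q_1 ^ q_2 ^ q_5 = T ^ T ^ F = False ✓
q_1 ^ q_2 ^ q_3 = T ^ T ^ F = False ✓
q_1 ^ q_3 ^ q_4 = T ^ F ^ T = False ✓
q_3 ^ q_5 = F ^ F = False ✓
q_1 ^ q_5 = T ^ F = True ✓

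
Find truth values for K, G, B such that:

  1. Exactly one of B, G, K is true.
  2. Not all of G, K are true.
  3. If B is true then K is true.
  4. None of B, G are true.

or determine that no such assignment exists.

K = True, G = False, B = False

  (1) {B, G, K}: 1 true — exactly one ✓
  (2) {G, K}: 1/2 true — not all ✓
  (3) B=F ⇒ K: vacuous ✓
  (4) {B, G}: 0 true — none ✓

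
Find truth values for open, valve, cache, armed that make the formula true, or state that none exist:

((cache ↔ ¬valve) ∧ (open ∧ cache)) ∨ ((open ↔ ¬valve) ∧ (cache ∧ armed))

open: False; valve: True; cache: True; armed: True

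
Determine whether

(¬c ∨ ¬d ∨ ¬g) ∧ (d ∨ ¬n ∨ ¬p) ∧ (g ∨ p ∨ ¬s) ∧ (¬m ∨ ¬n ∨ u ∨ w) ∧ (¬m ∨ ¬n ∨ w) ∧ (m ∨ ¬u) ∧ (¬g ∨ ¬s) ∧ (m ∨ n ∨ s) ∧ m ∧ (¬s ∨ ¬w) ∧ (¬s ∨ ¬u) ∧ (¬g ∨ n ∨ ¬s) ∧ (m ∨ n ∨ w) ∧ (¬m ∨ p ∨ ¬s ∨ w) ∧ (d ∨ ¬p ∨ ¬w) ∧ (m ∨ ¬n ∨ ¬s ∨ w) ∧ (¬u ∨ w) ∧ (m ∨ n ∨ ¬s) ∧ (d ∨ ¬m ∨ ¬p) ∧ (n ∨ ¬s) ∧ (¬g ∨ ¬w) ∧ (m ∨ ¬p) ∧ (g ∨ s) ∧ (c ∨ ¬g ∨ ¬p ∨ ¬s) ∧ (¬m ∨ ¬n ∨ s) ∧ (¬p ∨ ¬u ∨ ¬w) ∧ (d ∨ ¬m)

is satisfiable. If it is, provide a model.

u: False, g: True, d: True, c: False, n: False, s: False, p: True, m: True, w: False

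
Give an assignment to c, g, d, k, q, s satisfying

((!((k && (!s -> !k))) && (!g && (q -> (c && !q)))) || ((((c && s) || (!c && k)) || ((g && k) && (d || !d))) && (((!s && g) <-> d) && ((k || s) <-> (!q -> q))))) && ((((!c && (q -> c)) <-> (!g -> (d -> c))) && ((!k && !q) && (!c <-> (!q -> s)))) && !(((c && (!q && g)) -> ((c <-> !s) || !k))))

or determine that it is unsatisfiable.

Case c = True: the conjunct (!c && (q -> c)) <-> (!g -> (d -> c)) becomes (False && True) <-> (!g -> True) = False.
Case c = False: the conjunct !(((c && (!q && g)) -> ((c <-> !s) || !k))) becomes !((False -> (s || !k))) = False.
Both cases fail — unsatisfiable.

Unsatisfiable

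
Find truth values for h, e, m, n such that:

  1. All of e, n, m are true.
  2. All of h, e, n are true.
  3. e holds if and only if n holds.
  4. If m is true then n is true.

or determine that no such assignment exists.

h = True, e = True, m = True, n = True

  (1) {e, n, m}: all 3 true ✓
  (2) {h, e, n}: all 3 true ✓
  (3) e=T, n=T — same ✓
  (4) m=T ⇒ n: T ✓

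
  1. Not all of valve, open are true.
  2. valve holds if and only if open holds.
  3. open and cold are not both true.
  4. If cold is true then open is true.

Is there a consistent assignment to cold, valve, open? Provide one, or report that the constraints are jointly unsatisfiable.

cold = False; valve = False; open = False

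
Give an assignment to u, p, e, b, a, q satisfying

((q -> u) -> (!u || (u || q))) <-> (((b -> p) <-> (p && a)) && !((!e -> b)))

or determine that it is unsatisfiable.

u = False; p = True; e = False; b = False; a = True; q = False

  ((q -> u) -> (!u || (u || q))) <-> (((b -> p) <-> (p && a)) && !((!e -> b))) = True
    (q -> u) -> (!u || (u || q)) = True
      q -> u = True
      !u || (u || q) = True
        !u = True
        u || q = False
    ((b -> p) <-> (p && a)) && !((!e -> b)) = True
      (b -> p) <-> (p && a) = True
        b -> p = True
        p && a = True
      !((!e -> b)) = True
        !e -> b = False
          !e = True
The formula evaluates to True.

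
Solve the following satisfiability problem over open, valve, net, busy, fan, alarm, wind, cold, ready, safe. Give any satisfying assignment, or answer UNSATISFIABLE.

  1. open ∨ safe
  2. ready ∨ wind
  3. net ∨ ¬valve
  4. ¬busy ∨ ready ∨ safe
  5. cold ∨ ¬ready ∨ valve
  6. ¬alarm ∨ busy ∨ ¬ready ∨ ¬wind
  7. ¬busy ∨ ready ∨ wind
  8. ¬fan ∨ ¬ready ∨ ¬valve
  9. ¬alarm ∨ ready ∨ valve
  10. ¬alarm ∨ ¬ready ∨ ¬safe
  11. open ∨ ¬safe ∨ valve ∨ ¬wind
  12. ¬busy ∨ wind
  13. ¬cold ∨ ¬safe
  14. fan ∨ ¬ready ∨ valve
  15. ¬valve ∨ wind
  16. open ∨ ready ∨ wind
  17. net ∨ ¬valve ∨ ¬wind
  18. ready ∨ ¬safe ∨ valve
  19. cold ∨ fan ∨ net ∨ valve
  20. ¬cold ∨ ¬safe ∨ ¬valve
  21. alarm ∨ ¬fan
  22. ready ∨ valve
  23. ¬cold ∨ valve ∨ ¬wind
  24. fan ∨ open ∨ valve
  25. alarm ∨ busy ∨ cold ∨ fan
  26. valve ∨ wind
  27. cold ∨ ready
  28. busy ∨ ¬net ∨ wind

open = True; valve = True; net = True; busy = False; fan = False; alarm = False; wind = True; cold = True; ready = True; safe = False

Set open = True.
Set valve = True.
  then (net ∨ ¬valve) forces net = True.
  then (¬valve ∨ wind) forces wind = True.
Set busy = False.
Set fan = False.
Set alarm = False.
  then (alarm ∨ busy ∨ cold ∨ fan) forces cold = True.
  then (¬cold ∨ ¬safe) forces safe = False.
Set ready = True.
All clauses satisfied.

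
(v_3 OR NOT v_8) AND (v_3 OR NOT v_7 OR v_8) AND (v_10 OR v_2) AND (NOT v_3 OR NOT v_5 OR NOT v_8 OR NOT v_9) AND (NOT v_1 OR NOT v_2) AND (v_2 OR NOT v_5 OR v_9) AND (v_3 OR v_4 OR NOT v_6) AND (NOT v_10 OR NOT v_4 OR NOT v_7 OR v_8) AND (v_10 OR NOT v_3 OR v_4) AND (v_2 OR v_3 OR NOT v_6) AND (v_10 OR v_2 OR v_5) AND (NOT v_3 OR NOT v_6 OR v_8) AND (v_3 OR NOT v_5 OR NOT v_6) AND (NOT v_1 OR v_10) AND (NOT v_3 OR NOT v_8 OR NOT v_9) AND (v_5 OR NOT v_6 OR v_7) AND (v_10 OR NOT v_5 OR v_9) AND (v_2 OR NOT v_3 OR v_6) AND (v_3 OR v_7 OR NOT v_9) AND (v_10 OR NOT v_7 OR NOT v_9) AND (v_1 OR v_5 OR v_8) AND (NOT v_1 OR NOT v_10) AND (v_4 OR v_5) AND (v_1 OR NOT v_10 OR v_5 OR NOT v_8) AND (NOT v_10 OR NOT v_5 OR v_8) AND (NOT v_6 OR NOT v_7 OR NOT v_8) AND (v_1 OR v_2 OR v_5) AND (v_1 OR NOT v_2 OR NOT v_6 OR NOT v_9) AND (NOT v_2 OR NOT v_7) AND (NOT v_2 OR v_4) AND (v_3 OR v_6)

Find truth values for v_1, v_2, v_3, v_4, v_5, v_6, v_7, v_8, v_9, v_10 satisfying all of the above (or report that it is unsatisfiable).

v_1=F; v_2=T; v_3=T; v_4=T; v_5=T; v_6=T; v_7=F; v_8=T; v_9=F; v_10=T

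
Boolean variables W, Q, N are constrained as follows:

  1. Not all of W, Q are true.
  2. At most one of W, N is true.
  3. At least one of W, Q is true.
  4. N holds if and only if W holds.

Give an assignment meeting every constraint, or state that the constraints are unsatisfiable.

W: False, Q: True, N: False

  (1) {W, Q}: 1/2 true — not all ✓
  (2) {W, N}: 0 true — at most one ✓
  (3) {W, Q}: 1 true — at least one ✓
  (4) N=F, W=F — same ✓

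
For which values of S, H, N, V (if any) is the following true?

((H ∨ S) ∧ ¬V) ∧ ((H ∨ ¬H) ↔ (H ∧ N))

S=F, H=T, N=T, V=F

  (H ∨ S) ∧ ¬V = True
    H ∨ S = True
    ¬V = True
  (H ∨ ¬H) ↔ (H ∧ N) = True
    H ∨ ¬H = True
      ¬H = False
    H ∧ N = True
Both conjuncts True, so the formula holds.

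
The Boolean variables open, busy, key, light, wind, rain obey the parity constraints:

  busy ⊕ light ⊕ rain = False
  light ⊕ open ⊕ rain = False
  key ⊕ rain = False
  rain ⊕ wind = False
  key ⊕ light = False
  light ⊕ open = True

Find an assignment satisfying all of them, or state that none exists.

open: False, busy: False, key: True, light: True, wind: True, rain: True

busy ⊕ light ⊕ rain = F ⊕ T ⊕ T = False ✓
light ⊕ open ⊕ rain = T ⊕ F ⊕ T = False ✓
key ⊕ rain = T ⊕ T = False ✓
rain ⊕ wind = T ⊕ T = False ✓
key ⊕ light = T ⊕ T = False ✓
light ⊕ open = T ⊕ F = True ✓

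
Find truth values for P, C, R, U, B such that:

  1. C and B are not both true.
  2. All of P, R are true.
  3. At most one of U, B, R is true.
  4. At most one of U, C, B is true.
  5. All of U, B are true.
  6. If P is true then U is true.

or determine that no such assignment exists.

No satisfying assignment exists.

Case U = True:
  (2) forces P = True.
  (2) forces R = True.
  Constraint (3) is violated (U=T, R=T) — contradiction.
Case U = False:
  Constraint (5) is violated (U=F) — contradiction.
Both cases fail — unsatisfiable.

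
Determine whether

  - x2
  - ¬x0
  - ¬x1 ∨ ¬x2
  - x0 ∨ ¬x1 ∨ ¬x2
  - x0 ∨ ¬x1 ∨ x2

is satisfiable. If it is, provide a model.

x0 = False; x1 = False; x2 = True

Unit clause (x2) forces x2 = True.
Unit clause (¬x0) forces x0 = False.
In (¬x1 ∨ ¬x2) only ¬x1 is left, so x1 = False.
All clauses satisfied.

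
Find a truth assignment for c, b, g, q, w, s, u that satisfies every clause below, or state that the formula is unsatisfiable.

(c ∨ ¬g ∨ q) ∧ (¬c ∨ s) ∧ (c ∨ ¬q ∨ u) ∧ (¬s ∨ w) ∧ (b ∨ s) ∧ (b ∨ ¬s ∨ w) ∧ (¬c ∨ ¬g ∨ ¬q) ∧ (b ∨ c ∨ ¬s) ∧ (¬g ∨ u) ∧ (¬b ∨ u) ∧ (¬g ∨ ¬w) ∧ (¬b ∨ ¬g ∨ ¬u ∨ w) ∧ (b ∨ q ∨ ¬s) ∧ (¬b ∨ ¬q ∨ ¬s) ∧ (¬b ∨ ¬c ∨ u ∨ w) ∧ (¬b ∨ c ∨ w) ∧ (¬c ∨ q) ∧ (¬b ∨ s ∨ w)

Set c = False.
Set b = True.
  then (¬b ∨ u) forces u = True.
  then (¬b ∨ c ∨ w) forces w = True.
  then (¬g ∨ ¬w) forces g = False.
Set q = False.
Set s = True.
All clauses satisfied.

c: False; b: True; g: False; q: False; w: True; s: True; u: True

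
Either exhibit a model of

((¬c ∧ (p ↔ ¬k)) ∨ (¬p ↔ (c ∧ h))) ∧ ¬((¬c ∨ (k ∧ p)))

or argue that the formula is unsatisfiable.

k = False, p = False, h = True, c = True

  (¬c ∧ (p ↔ ¬k)) ∨ (¬p ↔ (c ∧ h)) = True
    ¬c ∧ (p ↔ ¬k) = False
      ¬c = False
      p ↔ ¬k = False
        ¬k = True
    ¬p ↔ (c ∧ h) = True
      ¬p = True
      c ∧ h = True
  ¬((¬c ∨ (k ∧ p))) = True
    ¬c ∨ (k ∧ p) = False
      ¬c = False
      k ∧ p = False
Both conjuncts True, so the formula holds.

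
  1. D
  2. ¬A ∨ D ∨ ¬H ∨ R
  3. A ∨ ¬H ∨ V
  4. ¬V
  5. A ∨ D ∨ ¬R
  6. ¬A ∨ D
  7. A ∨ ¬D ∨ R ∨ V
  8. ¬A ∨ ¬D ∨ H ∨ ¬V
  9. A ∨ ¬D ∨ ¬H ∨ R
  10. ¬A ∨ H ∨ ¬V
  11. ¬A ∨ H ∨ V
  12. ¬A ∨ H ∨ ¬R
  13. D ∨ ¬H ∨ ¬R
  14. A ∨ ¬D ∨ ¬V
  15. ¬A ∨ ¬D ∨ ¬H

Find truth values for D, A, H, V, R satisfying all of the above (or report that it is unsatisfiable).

D = True; A = False; H = False; V = False; R = True

Unit clause (D) forces D = True.
Unit clause (¬V) forces V = False.
Set A = False.
  then (A ∨ ¬H ∨ V) forces H = False.
  then (A ∨ ¬D ∨ R ∨ V) forces R = True.
All clauses satisfied.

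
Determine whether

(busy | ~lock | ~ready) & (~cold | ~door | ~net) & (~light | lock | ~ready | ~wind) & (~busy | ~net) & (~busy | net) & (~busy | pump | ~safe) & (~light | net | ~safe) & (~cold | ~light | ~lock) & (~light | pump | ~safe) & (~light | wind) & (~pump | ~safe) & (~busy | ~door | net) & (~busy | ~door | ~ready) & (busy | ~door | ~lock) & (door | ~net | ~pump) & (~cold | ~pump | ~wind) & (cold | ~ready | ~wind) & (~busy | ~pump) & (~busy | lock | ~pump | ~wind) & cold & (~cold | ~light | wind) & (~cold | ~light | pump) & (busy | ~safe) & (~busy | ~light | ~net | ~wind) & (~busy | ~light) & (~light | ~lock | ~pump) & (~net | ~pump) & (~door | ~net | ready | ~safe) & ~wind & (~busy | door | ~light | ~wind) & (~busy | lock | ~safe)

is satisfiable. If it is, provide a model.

cold=T, net=F, busy=F, lock=F, light=F, safe=F, ready=T, pump=T, door=T, wind=F

Unit clause (cold) forces cold = True.
Unit clause (~wind) forces wind = False.
In (~light | wind) only ~light is left, so light = False.
Set net = False.
  then (~busy | net) forces busy = False.
  then (busy | ~safe) forces safe = False.
Set lock = False.
Set ready = True.
Set pump = True.
Set door = True.
All clauses satisfied.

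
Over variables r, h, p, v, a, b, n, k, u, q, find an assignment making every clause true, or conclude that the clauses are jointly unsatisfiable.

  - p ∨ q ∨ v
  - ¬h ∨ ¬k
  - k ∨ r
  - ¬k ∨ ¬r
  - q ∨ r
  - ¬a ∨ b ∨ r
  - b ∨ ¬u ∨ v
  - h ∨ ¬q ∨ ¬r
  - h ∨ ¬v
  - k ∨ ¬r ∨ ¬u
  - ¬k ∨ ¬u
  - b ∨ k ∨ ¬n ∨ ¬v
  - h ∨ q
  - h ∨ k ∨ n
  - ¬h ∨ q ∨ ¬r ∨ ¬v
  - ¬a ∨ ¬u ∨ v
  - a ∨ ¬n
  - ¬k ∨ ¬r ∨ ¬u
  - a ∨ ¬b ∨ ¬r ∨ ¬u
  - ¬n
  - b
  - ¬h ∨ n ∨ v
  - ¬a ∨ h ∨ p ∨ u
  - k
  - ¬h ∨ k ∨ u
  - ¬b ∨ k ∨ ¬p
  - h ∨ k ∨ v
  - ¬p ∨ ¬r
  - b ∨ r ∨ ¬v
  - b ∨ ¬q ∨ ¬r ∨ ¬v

Unit clause (¬n) forces n = False.
Unit clause (b) forces b = True.
Unit clause (k) forces k = True.
In (¬h ∨ ¬k) only ¬h is left, so h = False.
In (¬k ∨ ¬r) only ¬r is left, so r = False.
In (q ∨ r) only q is left, so q = True.
In (h ∨ ¬v) only ¬v is left, so v = False.
In (¬k ∨ ¬u) only ¬u is left, so u = False.
Set p = True.
Set a = True.
All clauses satisfied.

r = False; h = False; p = True; v = False; a = True; b = True; n = False; k = True; u = False; q = True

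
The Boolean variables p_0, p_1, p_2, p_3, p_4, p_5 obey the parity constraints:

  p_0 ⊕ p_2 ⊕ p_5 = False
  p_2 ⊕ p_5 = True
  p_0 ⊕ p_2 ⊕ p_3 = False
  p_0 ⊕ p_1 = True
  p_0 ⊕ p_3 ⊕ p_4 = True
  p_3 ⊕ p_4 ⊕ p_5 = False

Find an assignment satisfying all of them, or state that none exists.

p_0: True, p_1: False, p_2: True, p_3: False, p_4: False, p_5: False

p_0 ⊕ p_2 ⊕ p_5 = T ⊕ T ⊕ F = False ✓
p_2 ⊕ p_5 = T ⊕ F = True ✓
p_0 ⊕ p_2 ⊕ p_3 = T ⊕ T ⊕ F = False ✓
p_0 ⊕ p_1 = T ⊕ F = True ✓
p_0 ⊕ p_3 ⊕ p_4 = T ⊕ F ⊕ F = True ✓
p_3 ⊕ p_4 ⊕ p_5 = F ⊕ F ⊕ F = False ✓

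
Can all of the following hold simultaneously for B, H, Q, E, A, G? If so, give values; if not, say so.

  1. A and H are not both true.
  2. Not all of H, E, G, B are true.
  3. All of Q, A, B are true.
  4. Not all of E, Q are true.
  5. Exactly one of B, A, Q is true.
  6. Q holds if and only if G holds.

UNSATISFIABLE

Case B = True:
  (3) forces Q = True.
  Constraint (5) is violated (B=T, Q=T) — contradiction.
Case B = False:
  Constraint (3) is violated (B=F) — contradiction.
Both cases fail — unsatisfiable.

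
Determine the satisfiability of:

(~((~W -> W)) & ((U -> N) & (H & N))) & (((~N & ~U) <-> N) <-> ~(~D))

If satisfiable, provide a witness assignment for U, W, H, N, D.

U=F, W=F, H=T, N=T, D=F

  ~((~W -> W)) & ((U -> N) & (H & N)) = True
    ~((~W -> W)) = True
      ~W -> W = False
        ~W = True
    (U -> N) & (H & N) = True
      U -> N = True
      H & N = True
  ((~N & ~U) <-> N) <-> ~(~D) = True
    (~N & ~U) <-> N = False
      ~N & ~U = False
        ~N = False
        ~U = True
    ~(~D) = False
      ~D = True
Both conjuncts True, so the formula holds.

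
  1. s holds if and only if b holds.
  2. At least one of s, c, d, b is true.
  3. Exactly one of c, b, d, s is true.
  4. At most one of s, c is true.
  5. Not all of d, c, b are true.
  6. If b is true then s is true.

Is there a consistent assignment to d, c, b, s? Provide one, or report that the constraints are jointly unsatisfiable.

d = True, c = False, b = False, s = False

  (1) s=F, b=F — same ✓
  (2) {s, c, d, b}: 1 true — at least one ✓
  (3) {c, b, d, s}: 1 true — exactly one ✓
  (4) {s, c}: 0 true — at most one ✓
  (5) {d, c, b}: 1/3 true — not all ✓
  (6) b=F ⇒ s: vacuous ✓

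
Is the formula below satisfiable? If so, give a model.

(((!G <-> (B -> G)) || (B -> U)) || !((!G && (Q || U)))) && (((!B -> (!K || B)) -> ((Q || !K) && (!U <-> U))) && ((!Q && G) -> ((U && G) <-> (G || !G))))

Q = False, K = True, B = False, U = False, G = False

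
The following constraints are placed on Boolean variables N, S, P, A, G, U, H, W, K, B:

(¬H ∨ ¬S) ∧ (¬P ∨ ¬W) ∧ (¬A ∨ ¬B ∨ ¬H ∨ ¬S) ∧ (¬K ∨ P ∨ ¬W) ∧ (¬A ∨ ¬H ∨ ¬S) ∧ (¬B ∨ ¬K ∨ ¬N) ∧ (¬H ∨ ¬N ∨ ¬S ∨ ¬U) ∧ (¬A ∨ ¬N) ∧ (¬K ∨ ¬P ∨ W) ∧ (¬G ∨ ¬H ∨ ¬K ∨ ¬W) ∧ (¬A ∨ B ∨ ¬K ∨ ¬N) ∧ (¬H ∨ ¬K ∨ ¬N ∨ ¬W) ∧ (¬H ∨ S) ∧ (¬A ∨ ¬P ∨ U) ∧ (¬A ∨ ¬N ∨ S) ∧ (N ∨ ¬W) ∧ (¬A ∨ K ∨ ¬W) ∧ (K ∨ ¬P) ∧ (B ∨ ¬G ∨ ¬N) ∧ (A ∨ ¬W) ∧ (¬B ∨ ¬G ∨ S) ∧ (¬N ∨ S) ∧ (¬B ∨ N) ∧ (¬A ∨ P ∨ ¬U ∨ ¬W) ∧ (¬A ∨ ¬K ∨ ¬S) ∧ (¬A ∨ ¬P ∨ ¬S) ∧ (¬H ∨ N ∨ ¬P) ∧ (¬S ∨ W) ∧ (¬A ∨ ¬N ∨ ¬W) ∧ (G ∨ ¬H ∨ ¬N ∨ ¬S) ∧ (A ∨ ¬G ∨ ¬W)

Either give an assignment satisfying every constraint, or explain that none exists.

Try N = True:
  (¬A ∨ ¬N) forces A = False.
  (A ∨ ¬W) forces W = False.
  (¬N ∨ S) forces S = True.
  clause (¬S ∨ W) is falsified — backtrack.
So N = False.
  then (N ∨ ¬W) forces W = False.
  then (¬B ∨ N) forces B = False.
  then (¬S ∨ W) forces S = False.
  then (¬H ∨ S) forces H = False.
Try P = True:
  (¬K ∨ ¬P ∨ W) forces K = False.
  clause (K ∨ ¬P) is falsified — backtrack.
So P = False.
Set A = False.
Set G = False.
Set U = False.
Set K = True.
All clauses satisfied.

N = False, S = False, P = False, A = False, G = False, U = False, H = False, W = False, K = True, B = False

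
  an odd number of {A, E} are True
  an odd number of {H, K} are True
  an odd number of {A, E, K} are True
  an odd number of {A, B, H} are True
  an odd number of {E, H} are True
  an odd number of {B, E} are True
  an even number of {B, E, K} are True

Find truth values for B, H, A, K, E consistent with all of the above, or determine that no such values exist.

Adding constraints 1, 2, 4, 7 mod 2: every variable appears an even number of times on the left, so the left side is 0.
But the right sides sum to 1 (mod 2). 0 ≠ 1 — the system is inconsistent.

UNSATISFIABLE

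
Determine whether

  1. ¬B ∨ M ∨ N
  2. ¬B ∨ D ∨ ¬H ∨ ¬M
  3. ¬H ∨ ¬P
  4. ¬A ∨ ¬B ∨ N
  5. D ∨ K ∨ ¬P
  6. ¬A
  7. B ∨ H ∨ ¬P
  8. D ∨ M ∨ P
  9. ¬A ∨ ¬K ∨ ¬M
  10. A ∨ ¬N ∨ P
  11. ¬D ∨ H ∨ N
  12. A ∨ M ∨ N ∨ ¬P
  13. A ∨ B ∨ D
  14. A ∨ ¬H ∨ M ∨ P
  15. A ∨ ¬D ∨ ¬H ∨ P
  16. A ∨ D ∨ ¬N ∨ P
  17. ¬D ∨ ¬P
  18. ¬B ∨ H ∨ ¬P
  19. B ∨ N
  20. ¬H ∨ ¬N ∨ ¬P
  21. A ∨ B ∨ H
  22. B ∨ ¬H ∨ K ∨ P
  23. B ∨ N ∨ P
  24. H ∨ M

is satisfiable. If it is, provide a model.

P = False, D = False, B = True, A = False, K = True, N = False, H = False, M = True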